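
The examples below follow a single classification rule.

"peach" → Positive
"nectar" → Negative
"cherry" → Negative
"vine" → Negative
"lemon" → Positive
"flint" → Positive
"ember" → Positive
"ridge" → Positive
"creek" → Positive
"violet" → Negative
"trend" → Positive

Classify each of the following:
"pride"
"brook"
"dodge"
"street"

Positive, Positive, Positive, Negative

One predicate separates the groups cleanly: odd length.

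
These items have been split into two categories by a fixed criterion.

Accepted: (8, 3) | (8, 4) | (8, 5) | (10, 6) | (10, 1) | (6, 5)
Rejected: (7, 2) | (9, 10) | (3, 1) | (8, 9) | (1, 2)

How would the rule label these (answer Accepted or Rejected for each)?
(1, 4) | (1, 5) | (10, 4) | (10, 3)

Rejected, Rejected, Accepted, Accepted

The pattern is that an item is 'Accepted' exactly when: first > second AND first is even.
(1, 4) — 1 < 4, first 1, hence Rejected. (1, 5) — 1 < 5, first 1, hence Rejected. (10, 4) — 10 > 4, first 10, hence Accepted. (10, 3) — 10 > 3, first 10, hence Accepted.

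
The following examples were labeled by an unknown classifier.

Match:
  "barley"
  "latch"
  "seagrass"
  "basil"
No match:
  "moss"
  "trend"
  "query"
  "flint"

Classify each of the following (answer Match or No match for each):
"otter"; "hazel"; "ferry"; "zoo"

No match, Match, No match, No match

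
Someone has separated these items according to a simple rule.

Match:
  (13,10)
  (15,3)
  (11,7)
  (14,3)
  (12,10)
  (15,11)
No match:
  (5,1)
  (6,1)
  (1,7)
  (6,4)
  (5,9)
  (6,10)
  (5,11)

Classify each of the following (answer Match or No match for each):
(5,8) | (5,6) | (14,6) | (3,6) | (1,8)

A rule that fits every label: sum ≥ 17 — true of each 'Match' example, false of each 'No match' one.
No match: (5,8), since 5+8 = 13.
No match: (5,6), since 5+6 = 11.
Match: (14,6), since 14+6 = 20.
No match: (3,6), since 3+6 = 9.
No match: (1,8), since 1+8 = 9.

No match, No match, Match, No match, No match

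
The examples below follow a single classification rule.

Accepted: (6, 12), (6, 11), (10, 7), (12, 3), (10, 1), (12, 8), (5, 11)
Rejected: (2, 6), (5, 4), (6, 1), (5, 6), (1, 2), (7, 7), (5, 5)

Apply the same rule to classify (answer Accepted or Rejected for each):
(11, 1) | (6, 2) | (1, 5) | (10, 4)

Accepted, Rejected, Rejected, Accepted

One predicate separates the groups cleanly: max ≥ 8.
(11, 1) → max 11 → Accepted.
(6, 2) → max 6 → Rejected.
(1, 5) → max 5 → Rejected.
(10, 4) → max 10 → Accepted.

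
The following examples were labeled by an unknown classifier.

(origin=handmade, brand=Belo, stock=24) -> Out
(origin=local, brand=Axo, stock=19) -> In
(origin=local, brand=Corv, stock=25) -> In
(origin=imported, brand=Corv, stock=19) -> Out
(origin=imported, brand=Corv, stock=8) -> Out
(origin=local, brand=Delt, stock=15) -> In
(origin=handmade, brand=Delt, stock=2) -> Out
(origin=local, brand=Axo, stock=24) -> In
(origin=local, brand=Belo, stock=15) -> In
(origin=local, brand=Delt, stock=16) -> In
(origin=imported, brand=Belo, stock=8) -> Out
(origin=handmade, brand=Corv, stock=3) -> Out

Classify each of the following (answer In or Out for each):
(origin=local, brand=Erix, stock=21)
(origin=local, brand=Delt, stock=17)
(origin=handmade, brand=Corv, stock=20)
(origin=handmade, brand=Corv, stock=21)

In, In, Out, Out

The common property of the 'In' items is: origin is local. No 'Out' item has it.
In: (origin=local, brand=Erix, stock=21), since origin is local. In: (origin=local, brand=Delt, stock=17), since origin is local. Out: (origin=handmade, brand=Corv, stock=20), since origin is handmade. Out: (origin=handmade, brand=Corv, stock=21), since origin is handmade.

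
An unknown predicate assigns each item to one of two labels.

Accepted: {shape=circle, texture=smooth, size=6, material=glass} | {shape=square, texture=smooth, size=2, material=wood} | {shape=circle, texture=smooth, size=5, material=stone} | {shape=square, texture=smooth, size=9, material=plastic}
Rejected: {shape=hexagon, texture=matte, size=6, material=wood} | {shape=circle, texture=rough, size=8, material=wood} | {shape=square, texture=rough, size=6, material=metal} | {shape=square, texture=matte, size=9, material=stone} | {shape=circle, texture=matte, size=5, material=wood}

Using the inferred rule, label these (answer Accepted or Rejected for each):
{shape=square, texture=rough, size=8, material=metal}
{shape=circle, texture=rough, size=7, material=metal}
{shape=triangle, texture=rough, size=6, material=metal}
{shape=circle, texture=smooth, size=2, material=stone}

Rejected, Rejected, Rejected, Accepted

'Accepted' ⟺ texture is smooth.
{shape=square, texture=rough, size=8, material=metal}: texture is rough, does not pass → Rejected.
{shape=circle, texture=rough, size=7, material=metal}: texture is rough, does not pass → Rejected.
{shape=triangle, texture=rough, size=6, material=metal}: texture is rough, does not pass → Rejected.
{shape=circle, texture=smooth, size=2, material=stone}: texture is smooth, qualifies → Accepted.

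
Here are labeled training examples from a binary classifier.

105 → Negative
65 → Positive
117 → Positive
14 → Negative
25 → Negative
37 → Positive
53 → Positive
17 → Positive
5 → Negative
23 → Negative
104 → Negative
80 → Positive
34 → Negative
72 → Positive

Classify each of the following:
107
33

Rule: digit sum ≥ 8. This holds for each 'Positive' example and fails for each 'Negative' one.
107: digit sum 1+0+7 = 8 — meets the rule, so Positive. 33: digit sum 3+3 = 6 — doesn't qualify, so Negative.

Positive, Negative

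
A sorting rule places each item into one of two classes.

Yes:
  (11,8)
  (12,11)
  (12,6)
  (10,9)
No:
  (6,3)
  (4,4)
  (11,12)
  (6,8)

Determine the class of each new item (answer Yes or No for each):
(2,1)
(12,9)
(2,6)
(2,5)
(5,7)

The classifier is using: first > second AND sum ≥ 14.
(2,1): 2 > 1, 2+1 = 3, lacks this property → No. (12,9): 12 > 9, 12+9 = 21, satisfies this → Yes. (2,6): 2 < 6, 2+6 = 8, lacks this property → No. (2,5): 2 < 5, 2+5 = 7, lacks this property → No. (5,7): 5 < 7, 5+7 = 12, lacks this property → No.

No, Yes, No, No, No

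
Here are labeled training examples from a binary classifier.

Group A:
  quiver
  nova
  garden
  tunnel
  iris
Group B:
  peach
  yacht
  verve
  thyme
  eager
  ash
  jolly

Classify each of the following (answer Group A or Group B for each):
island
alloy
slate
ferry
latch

Checking candidate rules against both groups, what survives is: even length.
island: length 6, passes → Group A. alloy: length 5, doesn't match → Group B. slate: length 5, doesn't match → Group B. ferry: length 5, doesn't match → Group B. latch: length 5, doesn't match → Group B.

Group A, Group B, Group B, Group B, Group B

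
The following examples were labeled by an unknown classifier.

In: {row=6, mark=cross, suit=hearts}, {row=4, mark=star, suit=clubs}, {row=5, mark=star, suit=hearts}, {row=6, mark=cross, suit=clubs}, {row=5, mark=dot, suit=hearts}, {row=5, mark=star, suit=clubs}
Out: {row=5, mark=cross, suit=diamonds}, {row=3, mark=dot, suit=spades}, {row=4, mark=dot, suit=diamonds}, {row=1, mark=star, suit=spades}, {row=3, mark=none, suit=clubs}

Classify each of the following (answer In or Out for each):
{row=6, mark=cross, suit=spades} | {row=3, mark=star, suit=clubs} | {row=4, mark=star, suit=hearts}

All 'In' examples share one property — suit is not diamonds AND row ≥ 4 — and every 'Out' example lacks it.
{row=6, mark=cross, suit=spades} — suit is spades, row = 6, hence In.
{row=3, mark=star, suit=clubs} — suit is clubs, row = 3, hence Out.
{row=4, mark=star, suit=hearts} — suit is hearts, row = 4, hence In.

In, Out, In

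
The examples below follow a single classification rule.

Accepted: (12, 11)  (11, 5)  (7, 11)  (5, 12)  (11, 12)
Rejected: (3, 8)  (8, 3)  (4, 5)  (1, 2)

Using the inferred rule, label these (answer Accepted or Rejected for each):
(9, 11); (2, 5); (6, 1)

Accepted, Rejected, Rejected

The simplest hypothesis consistent with all the labels is: sum ≥ 16.
(9, 11) — 9+11 = 20, hence Accepted.
(2, 5) — 2+5 = 7, hence Rejected.
(6, 1) — 6+1 = 7, hence Rejected.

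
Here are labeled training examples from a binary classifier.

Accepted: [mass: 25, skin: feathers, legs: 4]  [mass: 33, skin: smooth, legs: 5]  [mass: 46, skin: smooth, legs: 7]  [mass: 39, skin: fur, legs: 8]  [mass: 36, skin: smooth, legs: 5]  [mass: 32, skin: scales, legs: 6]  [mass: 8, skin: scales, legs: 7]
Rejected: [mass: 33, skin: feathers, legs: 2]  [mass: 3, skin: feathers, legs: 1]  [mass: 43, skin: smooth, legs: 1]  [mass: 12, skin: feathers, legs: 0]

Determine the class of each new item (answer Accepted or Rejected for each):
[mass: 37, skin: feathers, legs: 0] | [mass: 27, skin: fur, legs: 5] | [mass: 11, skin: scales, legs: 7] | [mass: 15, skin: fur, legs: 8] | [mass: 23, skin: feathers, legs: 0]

Rejected, Accepted, Accepted, Accepted, Rejected

'Accepted' ⟺ legs ≥ 4.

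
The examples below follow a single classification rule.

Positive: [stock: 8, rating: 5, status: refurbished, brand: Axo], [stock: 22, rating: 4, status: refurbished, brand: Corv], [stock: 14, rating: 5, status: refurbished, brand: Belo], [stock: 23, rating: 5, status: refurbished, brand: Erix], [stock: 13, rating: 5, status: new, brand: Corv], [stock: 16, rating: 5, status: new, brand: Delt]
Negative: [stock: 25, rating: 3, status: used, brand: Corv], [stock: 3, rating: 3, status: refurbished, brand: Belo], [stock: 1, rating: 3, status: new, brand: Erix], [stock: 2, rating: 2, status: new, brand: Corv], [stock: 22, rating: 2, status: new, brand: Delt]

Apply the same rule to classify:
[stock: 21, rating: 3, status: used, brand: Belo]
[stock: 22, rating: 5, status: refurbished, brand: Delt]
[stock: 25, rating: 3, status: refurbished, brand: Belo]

Negative, Positive, Negative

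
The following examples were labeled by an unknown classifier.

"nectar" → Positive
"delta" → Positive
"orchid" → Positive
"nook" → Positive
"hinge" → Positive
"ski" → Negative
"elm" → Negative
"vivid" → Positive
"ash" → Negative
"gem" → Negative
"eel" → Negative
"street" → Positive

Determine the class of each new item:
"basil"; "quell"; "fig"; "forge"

The distinguishing property — length ≥ 4 — holds for all the 'Positive' cases and none of the 'Negative' cases.
"basil": length 5, checks out → Positive.
"quell": length 5, checks out → Positive.
"fig": length 3, doesn't match → Negative.
"forge": length 5, checks out → Positive.

Positive, Positive, Negative, Positive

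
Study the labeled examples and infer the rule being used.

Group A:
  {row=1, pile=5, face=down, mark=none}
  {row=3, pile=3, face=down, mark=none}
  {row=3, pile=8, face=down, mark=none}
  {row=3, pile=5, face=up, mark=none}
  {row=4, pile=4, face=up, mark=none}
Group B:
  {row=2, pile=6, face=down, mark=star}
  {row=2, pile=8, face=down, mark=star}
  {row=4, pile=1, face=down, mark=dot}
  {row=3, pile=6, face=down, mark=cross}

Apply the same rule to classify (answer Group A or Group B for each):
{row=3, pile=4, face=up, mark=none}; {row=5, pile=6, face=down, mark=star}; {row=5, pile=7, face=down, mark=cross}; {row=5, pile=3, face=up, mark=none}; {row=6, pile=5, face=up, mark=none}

Group A, Group B, Group B, Group A, Group A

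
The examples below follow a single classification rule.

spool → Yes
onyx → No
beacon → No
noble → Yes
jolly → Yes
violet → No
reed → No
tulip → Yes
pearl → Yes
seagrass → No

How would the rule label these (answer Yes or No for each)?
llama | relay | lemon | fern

The distinguishing property — odd length — holds for all the 'Yes' cases and none of the 'No' cases.
llama: Yes (length 5).
relay: Yes (length 5).
lemon: Yes (length 5).
fern: No (length 4).

Yes, Yes, Yes, No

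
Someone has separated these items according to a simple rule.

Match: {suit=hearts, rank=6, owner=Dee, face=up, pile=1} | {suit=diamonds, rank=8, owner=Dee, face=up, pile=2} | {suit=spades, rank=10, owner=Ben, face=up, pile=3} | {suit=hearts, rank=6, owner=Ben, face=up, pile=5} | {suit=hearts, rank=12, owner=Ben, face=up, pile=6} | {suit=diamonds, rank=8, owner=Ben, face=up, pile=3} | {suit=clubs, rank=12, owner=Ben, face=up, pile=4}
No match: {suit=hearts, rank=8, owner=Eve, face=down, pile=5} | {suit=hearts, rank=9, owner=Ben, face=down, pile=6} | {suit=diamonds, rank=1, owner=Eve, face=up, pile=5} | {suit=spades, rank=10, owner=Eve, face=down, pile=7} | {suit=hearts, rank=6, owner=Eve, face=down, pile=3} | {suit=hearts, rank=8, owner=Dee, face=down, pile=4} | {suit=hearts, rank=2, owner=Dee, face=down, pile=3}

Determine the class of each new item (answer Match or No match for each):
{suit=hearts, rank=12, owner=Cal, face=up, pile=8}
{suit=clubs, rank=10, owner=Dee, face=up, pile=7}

Every 'Match' example satisfies: face is up AND rank ≥ 2. None of the 'No match' examples do.
Match: {suit=hearts, rank=12, owner=Cal, face=up, pile=8}, since face is up, rank = 12.
Match: {suit=clubs, rank=10, owner=Dee, face=up, pile=7}, since face is up, rank = 10.

Match, Match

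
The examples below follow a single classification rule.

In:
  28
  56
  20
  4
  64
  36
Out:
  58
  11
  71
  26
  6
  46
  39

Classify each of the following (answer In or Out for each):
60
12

In, In

A rule that fits every label: multiple of 4 — true of each 'In' example, false of each 'Out' one.
60: In (60 = 4·15). 12: In (12 = 4·3).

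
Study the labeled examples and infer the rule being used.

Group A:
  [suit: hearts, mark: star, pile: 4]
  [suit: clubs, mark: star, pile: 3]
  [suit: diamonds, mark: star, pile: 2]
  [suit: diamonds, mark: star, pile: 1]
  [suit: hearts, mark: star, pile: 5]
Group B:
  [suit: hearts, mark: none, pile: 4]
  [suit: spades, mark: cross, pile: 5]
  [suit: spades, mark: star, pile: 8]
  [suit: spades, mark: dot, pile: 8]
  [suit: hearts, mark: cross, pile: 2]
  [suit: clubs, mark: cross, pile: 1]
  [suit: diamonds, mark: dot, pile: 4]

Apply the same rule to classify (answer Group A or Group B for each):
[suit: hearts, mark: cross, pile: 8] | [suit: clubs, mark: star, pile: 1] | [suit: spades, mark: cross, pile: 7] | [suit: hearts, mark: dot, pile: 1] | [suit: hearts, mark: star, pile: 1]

The pattern is that an item is 'Group A' exactly when: mark is star AND pile ≤ 5.
[suit: hearts, mark: cross, pile: 8]: mark is cross, pile = 8 — lacks this property, so Group B.
[suit: clubs, mark: star, pile: 1]: mark is star, pile = 1 — fits, so Group A.
[suit: spades, mark: cross, pile: 7]: mark is cross, pile = 7 — lacks this property, so Group B.
[suit: hearts, mark: dot, pile: 1]: mark is dot, pile = 1 — lacks this property, so Group B.
[suit: hearts, mark: star, pile: 1]: mark is star, pile = 1 — fits, so Group A.

Group B, Group A, Group B, Group B, Group A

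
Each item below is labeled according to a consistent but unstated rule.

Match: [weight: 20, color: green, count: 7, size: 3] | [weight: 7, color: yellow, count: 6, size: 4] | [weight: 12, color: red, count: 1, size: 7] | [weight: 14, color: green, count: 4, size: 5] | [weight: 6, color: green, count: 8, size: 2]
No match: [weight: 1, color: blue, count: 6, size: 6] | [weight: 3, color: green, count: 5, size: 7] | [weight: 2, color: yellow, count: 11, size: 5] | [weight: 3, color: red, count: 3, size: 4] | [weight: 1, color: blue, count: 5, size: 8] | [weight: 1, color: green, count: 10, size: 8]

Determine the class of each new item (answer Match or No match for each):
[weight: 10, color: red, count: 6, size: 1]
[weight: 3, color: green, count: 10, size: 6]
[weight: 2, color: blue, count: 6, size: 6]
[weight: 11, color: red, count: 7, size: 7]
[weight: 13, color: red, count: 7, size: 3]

Match, No match, No match, Match, Match

Every 'Match' example satisfies: weight ≥ 6. None of the 'No match' examples do.
Match: [weight: 10, color: red, count: 6, size: 1], since weight = 10.
No match: [weight: 3, color: green, count: 10, size: 6], since weight = 3.
No match: [weight: 2, color: blue, count: 6, size: 6], since weight = 2.
Match: [weight: 11, color: red, count: 7, size: 7], since weight = 11.
Match: [weight: 13, color: red, count: 7, size: 3], since weight = 13.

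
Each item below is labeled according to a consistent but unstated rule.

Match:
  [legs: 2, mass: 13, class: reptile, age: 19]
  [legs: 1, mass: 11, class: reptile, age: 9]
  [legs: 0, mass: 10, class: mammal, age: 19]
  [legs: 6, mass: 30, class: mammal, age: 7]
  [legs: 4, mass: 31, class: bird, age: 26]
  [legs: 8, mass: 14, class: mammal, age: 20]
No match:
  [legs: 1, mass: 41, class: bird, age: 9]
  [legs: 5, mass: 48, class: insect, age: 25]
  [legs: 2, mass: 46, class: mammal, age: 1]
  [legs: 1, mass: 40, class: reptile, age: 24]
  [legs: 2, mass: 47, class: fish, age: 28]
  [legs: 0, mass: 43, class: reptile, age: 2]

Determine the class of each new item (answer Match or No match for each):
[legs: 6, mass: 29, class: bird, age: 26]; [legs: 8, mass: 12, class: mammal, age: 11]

Match, Match

The classifier is using: mass ≤ 31.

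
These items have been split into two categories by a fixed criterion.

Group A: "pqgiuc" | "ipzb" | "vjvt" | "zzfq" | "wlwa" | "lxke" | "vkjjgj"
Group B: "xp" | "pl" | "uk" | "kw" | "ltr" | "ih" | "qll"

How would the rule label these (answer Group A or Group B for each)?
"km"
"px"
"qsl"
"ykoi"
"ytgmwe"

One predicate separates the groups cleanly: length ≥ 4.

Group B, Group B, Group B, Group A, Group A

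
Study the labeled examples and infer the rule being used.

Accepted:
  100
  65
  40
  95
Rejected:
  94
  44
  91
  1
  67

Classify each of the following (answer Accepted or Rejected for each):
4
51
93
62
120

Rejected, Rejected, Rejected, Rejected, Accepted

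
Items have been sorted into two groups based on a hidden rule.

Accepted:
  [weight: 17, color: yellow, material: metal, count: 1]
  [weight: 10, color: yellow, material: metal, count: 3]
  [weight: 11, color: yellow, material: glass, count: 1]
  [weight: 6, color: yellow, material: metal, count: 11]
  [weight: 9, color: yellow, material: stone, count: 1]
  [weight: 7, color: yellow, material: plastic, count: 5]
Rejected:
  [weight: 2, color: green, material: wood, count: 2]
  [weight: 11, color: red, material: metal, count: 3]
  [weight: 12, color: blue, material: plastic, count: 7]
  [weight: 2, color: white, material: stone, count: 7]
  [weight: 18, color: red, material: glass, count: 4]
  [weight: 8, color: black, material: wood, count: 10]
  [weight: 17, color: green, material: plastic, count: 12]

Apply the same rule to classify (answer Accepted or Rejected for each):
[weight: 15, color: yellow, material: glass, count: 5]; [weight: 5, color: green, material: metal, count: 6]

Accepted, Rejected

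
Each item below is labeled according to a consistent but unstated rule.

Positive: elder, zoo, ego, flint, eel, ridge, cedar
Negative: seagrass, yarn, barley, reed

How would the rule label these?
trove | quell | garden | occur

Every 'Positive' example satisfies: odd length. None of the 'Negative' examples do.
trove: length 5 — passes, so Positive. quell: length 5 — passes, so Positive. garden: length 6 — does not pass, so Negative. occur: length 5 — passes, so Positive.

Positive, Positive, Negative, Positive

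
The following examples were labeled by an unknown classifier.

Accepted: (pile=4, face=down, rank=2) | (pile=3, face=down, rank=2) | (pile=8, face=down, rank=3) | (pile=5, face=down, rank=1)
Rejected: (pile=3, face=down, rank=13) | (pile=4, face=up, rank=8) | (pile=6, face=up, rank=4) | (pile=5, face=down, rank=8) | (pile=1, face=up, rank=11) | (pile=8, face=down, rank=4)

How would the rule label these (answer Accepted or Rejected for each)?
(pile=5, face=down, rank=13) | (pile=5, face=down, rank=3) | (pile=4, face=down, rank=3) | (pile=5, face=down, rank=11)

Rejected, Accepted, Accepted, Rejected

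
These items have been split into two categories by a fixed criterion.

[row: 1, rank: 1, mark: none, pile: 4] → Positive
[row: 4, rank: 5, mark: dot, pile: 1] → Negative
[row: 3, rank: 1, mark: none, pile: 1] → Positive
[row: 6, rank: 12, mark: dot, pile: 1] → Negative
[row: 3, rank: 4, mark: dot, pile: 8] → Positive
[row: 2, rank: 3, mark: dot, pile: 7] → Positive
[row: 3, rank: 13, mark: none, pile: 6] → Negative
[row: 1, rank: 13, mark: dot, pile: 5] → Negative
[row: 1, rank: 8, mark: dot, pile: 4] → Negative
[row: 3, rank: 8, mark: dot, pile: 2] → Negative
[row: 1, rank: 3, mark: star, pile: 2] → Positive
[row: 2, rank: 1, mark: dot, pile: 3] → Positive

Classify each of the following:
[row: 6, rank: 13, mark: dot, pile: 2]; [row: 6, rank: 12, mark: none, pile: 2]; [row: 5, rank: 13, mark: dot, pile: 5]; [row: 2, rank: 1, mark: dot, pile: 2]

Negative, Negative, Negative, Positive

The pattern is that an item is 'Positive' exactly when: rank ≤ 4.
[row: 6, rank: 13, mark: dot, pile: 2] — rank = 13, hence Negative. [row: 6, rank: 12, mark: none, pile: 2] — rank = 12, hence Negative. [row: 5, rank: 13, mark: dot, pile: 5] — rank = 13, hence Negative. [row: 2, rank: 1, mark: dot, pile: 2] — rank = 1, hence Positive.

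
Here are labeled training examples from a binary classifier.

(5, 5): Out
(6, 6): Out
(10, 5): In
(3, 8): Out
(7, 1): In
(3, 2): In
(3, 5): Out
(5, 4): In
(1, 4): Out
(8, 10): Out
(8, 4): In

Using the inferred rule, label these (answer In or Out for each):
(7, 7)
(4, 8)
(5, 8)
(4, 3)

Out, Out, Out, In

A rule that fits every label: first > second — true of each 'In' example, false of each 'Out' one.
(7, 7): 7 = 7, fails this test → Out. (4, 8): 4 < 8, fails this test → Out. (5, 8): 5 < 8, fails this test → Out. (4, 3): 4 > 3, qualifies → In.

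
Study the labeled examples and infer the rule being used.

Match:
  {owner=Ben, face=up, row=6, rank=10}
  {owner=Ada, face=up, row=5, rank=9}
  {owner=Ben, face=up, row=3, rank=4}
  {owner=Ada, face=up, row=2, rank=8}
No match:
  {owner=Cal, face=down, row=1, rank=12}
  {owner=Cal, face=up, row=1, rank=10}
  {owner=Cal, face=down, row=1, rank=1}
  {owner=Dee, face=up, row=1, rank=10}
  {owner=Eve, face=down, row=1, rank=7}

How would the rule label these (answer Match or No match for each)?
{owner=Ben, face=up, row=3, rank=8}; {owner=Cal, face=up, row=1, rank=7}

Match, No match

The distinguishing property — row ≥ 2 — holds for all the 'Match' cases and none of the 'No match' cases.
{owner=Ben, face=up, row=3, rank=8}: row = 3, fits → Match. {owner=Cal, face=up, row=1, rank=7}: row = 1, does not fit → No match.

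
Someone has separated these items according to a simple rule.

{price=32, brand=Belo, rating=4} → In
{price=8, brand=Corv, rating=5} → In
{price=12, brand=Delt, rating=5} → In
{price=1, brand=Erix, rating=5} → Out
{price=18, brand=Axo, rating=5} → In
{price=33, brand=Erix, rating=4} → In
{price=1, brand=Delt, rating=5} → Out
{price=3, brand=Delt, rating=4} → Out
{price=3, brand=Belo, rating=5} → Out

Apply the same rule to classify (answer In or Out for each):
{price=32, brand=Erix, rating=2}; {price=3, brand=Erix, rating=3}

In, Out

'In' ⟺ price ≥ 8.
{price=32, brand=Erix, rating=2}: price = 32, matches → In. {price=3, brand=Erix, rating=3}: price = 3, does not fit → Out.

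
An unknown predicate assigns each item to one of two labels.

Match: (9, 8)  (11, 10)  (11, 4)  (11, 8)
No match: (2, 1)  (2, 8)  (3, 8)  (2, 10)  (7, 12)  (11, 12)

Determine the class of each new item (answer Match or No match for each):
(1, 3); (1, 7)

No match, No match

The classifier is using: first > second AND first is odd.
(1, 3) → 1 < 3, first 1 → No match. (1, 7) → 1 < 7, first 1 → No match.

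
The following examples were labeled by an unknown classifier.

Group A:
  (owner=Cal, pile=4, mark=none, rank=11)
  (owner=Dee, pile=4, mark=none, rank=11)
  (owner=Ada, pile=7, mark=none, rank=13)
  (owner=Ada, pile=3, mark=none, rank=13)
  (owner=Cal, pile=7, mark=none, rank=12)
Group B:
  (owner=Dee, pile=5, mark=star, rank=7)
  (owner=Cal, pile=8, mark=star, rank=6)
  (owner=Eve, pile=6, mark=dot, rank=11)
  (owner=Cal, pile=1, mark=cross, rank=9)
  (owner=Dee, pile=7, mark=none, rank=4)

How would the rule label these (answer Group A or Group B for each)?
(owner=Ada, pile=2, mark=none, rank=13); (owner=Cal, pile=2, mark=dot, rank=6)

Group A, Group B

The common property of the 'Group A' items is: mark is none AND rank ≥ 6. No 'Group B' item has it.
(owner=Ada, pile=2, mark=none, rank=13): Group A (mark is none, rank = 13).
(owner=Cal, pile=2, mark=dot, rank=6): Group B (mark is dot, rank = 6).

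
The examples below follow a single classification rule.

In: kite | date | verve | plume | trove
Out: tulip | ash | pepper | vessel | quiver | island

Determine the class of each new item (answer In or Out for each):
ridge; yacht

In, Out

The classifier is using: ends with 'e'.
In: ridge, since ends with 'e'. Out: yacht, since ends with 't'.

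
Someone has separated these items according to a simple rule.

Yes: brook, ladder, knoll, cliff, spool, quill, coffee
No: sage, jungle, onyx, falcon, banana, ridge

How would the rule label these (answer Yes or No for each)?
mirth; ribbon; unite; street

No, Yes, No, Yes

The common property of the 'Yes' items is: has a double letter. No 'No' item has it.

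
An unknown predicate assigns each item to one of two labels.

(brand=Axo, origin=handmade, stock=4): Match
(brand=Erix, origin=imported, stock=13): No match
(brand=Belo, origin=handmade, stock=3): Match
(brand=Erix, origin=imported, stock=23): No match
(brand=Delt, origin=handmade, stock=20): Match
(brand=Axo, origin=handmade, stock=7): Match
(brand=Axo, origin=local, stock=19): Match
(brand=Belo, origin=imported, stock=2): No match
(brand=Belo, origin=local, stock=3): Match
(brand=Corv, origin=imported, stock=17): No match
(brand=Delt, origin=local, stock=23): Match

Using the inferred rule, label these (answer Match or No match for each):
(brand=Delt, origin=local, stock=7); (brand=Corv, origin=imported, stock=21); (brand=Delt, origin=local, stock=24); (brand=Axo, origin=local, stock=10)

Match, No match, Match, Match

The distinguishing property — origin is not imported — holds for all the 'Match' cases and none of the 'No match' cases.
(brand=Delt, origin=local, stock=7): origin is local — meets the rule, so Match.
(brand=Corv, origin=imported, stock=21): origin is imported — fails this test, so No match.
(brand=Delt, origin=local, stock=24): origin is local — meets the rule, so Match.
(brand=Axo, origin=local, stock=10): origin is local — meets the rule, so Match.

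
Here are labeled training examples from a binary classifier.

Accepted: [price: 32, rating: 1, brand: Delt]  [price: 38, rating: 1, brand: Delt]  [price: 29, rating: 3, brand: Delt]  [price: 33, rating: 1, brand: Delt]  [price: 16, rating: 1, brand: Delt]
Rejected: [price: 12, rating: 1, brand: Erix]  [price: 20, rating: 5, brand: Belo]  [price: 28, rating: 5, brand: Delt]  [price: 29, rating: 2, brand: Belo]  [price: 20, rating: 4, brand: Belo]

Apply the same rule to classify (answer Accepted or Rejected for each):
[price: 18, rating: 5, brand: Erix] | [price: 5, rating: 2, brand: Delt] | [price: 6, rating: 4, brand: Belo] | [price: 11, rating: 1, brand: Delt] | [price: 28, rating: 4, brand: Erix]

The pattern is that an item is 'Accepted' exactly when: brand is Delt AND rating ≤ 3.
[price: 18, rating: 5, brand: Erix]: brand is Erix, rating = 5, does not pass → Rejected. [price: 5, rating: 2, brand: Delt]: brand is Delt, rating = 2, checks out → Accepted. [price: 6, rating: 4, brand: Belo]: brand is Belo, rating = 4, does not pass → Rejected. [price: 11, rating: 1, brand: Delt]: brand is Delt, rating = 1, checks out → Accepted. [price: 28, rating: 4, brand: Erix]: brand is Erix, rating = 4, does not pass → Rejected.

Rejected, Accepted, Rejected, Accepted, Rejected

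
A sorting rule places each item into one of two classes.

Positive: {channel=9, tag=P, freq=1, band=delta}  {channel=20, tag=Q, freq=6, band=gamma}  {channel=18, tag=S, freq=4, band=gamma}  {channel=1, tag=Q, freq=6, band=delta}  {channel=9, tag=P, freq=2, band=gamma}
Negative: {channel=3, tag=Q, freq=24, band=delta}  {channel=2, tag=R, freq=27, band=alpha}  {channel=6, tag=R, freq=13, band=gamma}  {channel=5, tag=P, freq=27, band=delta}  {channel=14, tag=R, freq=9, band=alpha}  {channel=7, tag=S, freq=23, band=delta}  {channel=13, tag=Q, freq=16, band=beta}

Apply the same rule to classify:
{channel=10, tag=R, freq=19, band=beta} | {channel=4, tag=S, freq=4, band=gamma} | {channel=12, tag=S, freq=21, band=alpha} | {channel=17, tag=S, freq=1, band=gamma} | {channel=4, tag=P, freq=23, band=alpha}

Negative, Positive, Negative, Positive, Negative

All 'Positive' examples share one property — freq ≤ 6 — and every 'Negative' example lacks it.
{channel=10, tag=R, freq=19, band=beta} — freq = 19, hence Negative.
{channel=4, tag=S, freq=4, band=gamma} — freq = 4, hence Positive.
{channel=12, tag=S, freq=21, band=alpha} — freq = 21, hence Negative.
{channel=17, tag=S, freq=1, band=gamma} — freq = 1, hence Positive.
{channel=4, tag=P, freq=23, band=alpha} — freq = 23, hence Negative.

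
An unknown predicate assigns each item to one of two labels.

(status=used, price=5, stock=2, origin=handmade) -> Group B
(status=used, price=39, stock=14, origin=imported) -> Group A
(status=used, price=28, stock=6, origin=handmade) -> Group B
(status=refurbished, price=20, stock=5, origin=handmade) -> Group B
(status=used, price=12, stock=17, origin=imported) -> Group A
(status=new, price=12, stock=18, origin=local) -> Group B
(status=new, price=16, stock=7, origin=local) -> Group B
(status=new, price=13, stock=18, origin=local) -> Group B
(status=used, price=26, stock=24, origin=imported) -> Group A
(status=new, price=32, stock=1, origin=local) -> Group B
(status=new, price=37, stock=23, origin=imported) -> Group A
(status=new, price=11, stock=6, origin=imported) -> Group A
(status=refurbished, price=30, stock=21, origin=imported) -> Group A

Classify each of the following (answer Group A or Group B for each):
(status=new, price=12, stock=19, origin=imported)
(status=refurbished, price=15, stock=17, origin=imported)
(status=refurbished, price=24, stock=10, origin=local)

Group A, Group A, Group B

The simplest hypothesis consistent with all the labels is: origin is imported.
(status=new, price=12, stock=19, origin=imported): Group A (origin is imported). (status=refurbished, price=15, stock=17, origin=imported): Group A (origin is imported). (status=refurbished, price=24, stock=10, origin=local): Group B (origin is local).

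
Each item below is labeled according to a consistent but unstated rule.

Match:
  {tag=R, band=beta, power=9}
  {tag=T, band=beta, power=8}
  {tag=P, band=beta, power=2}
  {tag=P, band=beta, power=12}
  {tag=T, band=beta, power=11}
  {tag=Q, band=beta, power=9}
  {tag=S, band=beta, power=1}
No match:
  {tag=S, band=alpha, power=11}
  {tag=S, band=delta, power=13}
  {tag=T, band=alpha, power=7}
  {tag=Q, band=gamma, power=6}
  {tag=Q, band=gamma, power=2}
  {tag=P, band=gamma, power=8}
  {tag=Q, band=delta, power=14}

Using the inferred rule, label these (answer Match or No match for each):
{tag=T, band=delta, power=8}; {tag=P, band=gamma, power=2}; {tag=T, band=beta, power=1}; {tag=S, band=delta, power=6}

No match, No match, Match, No match

The classifier is using: band is beta.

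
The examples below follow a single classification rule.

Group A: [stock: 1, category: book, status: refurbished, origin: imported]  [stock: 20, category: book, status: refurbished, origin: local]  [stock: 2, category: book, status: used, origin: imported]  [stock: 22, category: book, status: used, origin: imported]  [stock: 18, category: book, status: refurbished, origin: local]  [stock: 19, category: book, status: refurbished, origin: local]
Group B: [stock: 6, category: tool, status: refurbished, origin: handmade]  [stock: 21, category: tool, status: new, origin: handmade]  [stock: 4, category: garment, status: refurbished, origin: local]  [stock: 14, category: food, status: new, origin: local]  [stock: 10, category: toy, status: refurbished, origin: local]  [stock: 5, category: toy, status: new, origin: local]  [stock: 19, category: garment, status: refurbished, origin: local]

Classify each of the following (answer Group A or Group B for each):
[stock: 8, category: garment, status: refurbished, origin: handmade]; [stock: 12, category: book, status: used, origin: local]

The classifier is using: category is book.
[stock: 8, category: garment, status: refurbished, origin: handmade]: category is garment — does not pass, so Group B.
[stock: 12, category: book, status: used, origin: local]: category is book — satisfies this, so Group A.

Group B, Group A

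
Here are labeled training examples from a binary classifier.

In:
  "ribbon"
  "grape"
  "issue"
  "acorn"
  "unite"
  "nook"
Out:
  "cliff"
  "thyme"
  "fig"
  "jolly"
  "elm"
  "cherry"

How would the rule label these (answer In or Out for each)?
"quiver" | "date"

The rule appears to be: has ≥ 2 vowels.
"quiver": 3 vowels, fits → In.
"date": 2 vowels, fits → In.

In, In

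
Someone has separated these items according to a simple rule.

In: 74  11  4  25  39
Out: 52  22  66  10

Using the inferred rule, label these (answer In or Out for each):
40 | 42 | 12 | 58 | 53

Every 'In' example satisfies: ≡ 4 (mod 7). None of the 'Out' examples do.
40: 40 mod 7 = 5, fails this test → Out. 42: 42 mod 7 = 0, fails this test → Out. 12: 12 mod 7 = 5, fails this test → Out. 58: 58 mod 7 = 2, fails this test → Out. 53: 53 mod 7 = 4, satisfies this → In.

Out, Out, Out, Out, In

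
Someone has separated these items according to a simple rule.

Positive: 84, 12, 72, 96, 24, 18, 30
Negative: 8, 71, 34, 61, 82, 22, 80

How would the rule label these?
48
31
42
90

Positive, Negative, Positive, Positive

'Positive' ⟺ multiple of 3.
48 → 48 = 3·16 → Positive. 31 → 31 = 3·10 + 1 → Negative. 42 → 42 = 3·14 → Positive. 90 → 90 = 3·30 → Positive.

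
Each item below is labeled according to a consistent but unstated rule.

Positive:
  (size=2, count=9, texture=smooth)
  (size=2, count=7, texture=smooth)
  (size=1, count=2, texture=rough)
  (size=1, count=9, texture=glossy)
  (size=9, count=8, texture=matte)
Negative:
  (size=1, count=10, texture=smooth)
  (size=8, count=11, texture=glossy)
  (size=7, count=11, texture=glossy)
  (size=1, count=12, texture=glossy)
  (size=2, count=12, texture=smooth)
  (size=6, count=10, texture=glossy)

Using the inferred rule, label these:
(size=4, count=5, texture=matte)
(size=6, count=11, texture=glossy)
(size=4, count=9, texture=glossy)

The simplest hypothesis consistent with all the labels is: count ≤ 9.
(size=4, count=5, texture=matte) → count = 5 → Positive. (size=6, count=11, texture=glossy) → count = 11 → Negative. (size=4, count=9, texture=glossy) → count = 9 → Positive.

Positive, Negative, Positive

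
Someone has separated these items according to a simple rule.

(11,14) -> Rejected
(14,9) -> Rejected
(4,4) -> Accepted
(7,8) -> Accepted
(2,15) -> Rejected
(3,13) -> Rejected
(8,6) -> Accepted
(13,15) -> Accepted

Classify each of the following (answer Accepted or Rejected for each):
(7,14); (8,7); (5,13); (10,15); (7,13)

Rejected, Accepted, Rejected, Rejected, Rejected

The common property of the 'Accepted' items is: |first − second| ≤ 2. No 'Rejected' item has it.
(7,14) → |7−14| = 7 → Rejected.
(8,7) → |8−7| = 1 → Accepted.
(5,13) → |5−13| = 8 → Rejected.
(10,15) → |10−15| = 5 → Rejected.
(7,13) → |7−13| = 6 → Rejected.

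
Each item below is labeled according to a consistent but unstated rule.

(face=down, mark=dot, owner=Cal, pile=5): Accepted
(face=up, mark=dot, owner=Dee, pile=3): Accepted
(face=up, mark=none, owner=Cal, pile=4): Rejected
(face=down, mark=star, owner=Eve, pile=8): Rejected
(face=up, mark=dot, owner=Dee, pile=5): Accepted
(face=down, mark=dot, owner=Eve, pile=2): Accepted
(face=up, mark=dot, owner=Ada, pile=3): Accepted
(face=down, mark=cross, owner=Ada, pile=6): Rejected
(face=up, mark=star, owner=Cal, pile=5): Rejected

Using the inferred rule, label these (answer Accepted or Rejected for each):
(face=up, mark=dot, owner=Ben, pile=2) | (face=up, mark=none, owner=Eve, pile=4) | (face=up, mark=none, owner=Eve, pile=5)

The classifier is using: mark is dot.
(face=up, mark=dot, owner=Ben, pile=2): mark is dot, meets the rule → Accepted. (face=up, mark=none, owner=Eve, pile=4): mark is none, does not satisfy this → Rejected. (face=up, mark=none, owner=Eve, pile=5): mark is none, does not satisfy this → Rejected.

Accepted, Rejected, Rejected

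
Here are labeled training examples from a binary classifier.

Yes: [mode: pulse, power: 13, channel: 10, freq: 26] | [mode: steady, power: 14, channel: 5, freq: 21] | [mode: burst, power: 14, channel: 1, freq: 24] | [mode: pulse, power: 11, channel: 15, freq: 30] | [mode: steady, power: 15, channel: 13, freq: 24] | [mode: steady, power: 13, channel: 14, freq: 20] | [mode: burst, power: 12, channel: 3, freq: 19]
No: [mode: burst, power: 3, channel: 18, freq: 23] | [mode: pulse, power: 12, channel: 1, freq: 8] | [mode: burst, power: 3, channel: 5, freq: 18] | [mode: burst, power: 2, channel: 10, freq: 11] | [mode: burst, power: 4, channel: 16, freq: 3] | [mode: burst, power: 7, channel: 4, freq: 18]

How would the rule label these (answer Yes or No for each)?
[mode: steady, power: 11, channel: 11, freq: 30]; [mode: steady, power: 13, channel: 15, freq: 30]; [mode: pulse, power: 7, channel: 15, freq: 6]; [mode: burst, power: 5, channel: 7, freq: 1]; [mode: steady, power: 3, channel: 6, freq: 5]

Yes, Yes, No, No, No

Rule: power ≥ 4 AND freq ≥ 19. This holds for each 'Yes' example and fails for each 'No' one.
[mode: steady, power: 11, channel: 11, freq: 30]: power = 11, freq = 30 — matches, so Yes. [mode: steady, power: 13, channel: 15, freq: 30]: power = 13, freq = 30 — matches, so Yes. [mode: pulse, power: 7, channel: 15, freq: 6]: power = 7, freq = 6 — does not satisfy this, so No. [mode: burst, power: 5, channel: 7, freq: 1]: power = 5, freq = 1 — does not satisfy this, so No. [mode: steady, power: 3, channel: 6, freq: 5]: power = 3, freq = 5 — does not satisfy this, so No.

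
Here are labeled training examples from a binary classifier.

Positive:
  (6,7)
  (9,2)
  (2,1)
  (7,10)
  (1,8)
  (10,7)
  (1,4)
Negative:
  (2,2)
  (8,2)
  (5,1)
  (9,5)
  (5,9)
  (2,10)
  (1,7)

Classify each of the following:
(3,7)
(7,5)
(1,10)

Negative, Negative, Positive

Every 'Positive' example satisfies: sum is odd. None of the 'Negative' examples do.
(3,7): 3+7 = 10, does not pass → Negative. (7,5): 7+5 = 12, does not pass → Negative. (1,10): 1+10 = 11, meets the rule → Positive.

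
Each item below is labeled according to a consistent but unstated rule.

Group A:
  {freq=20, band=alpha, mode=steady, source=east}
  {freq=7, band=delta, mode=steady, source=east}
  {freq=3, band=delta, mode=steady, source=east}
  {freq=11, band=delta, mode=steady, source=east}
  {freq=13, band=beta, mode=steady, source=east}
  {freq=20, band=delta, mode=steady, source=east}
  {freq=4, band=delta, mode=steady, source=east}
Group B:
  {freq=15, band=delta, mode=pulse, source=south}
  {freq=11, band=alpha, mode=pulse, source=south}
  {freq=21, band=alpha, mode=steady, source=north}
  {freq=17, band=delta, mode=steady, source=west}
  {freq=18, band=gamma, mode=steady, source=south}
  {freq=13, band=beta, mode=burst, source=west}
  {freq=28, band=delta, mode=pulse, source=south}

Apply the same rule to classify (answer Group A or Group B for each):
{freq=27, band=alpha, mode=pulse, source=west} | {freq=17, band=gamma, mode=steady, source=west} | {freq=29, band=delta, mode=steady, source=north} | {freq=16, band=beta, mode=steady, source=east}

Group B, Group B, Group B, Group A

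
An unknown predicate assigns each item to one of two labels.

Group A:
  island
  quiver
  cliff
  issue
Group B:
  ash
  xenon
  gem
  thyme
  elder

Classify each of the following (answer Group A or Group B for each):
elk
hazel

Checking candidate rules against both groups, what survives is: contains 'i'.
elk — no 'i', hence Group B. hazel — no 'i', hence Group B.

Group B, Group B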